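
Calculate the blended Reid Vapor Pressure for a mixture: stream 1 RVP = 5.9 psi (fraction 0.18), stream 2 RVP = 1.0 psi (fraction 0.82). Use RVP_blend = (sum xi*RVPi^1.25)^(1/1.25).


Chevron index: RVP_blend = (sum xi*RVPi^1.25)^(1/1.25)
RVP^1.25 terms: 0.18 * 5.9^1.25 + 0.82 * 1.0^1.25 = 2.47515
RVP_blend = 2.47515^(1/1.25) = 2.065

2.065 psi


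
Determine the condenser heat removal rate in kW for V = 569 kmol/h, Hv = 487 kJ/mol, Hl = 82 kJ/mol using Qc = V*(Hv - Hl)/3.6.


Qc = 569 * (487 - 82) / 3.6 = 569 * 405 / 3.6 = 64010

64010 kW


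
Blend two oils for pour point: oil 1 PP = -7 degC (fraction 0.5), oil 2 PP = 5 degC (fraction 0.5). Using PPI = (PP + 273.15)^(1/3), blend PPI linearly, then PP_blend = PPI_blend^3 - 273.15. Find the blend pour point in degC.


PPI_1 = (-7 + 273.15)^(1/3) = 6.432436
PPI_2 = (5 + 273.15)^(1/3) = 6.527693
PPI_blend = 0.5 * 6.432436 + 0.5 * 6.527693 = 6.480065
PP_blend = 6.480065^3 - 273.15 = 272.106 - 273.15 = -1.04

-1.04 degC


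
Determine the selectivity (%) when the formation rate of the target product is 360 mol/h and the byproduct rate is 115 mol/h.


Selectivity = desired / (desired + undesired) * 100
Total products = 360 + 115 = 475 mol/h
S = 360 / 475 * 100
= 0.7579 * 100
= 75.79 %

75.79 %


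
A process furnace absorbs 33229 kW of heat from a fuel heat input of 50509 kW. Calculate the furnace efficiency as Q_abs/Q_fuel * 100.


Furnace efficiency = Q_absorbed / Q_fuel * 100
= 33229 / 50509 * 100 = 65.79

65.79 %


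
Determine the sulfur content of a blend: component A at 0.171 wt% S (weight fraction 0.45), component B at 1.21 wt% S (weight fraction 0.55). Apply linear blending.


Linear sulfur blending: S_blend = x1*S1 + x2*S2
Contribution 1: 0.45 * 0.171 = 0.07695 wt%
Contribution 2: 0.55 * 1.21 = 0.6655 wt%
S_blend = 0.07695 + 0.6655 = 0.74245

0.74245 wt%


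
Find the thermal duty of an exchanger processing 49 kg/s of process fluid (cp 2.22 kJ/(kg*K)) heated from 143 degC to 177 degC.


Q = m_dot * cp * delta_T
delta_T = 177 - 143 = 34 K
Q = 49 * 2.22 * 34
= 108.78 * 34
= 3698.52 kW

3698.52 kW


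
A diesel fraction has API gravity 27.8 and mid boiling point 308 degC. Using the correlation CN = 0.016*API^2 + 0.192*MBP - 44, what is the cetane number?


CN = 0.016 * 27.8^2 + 0.192 * 308 - 44
CN = 12.36544 + 59.136 - 44 = 27.50144

27.50144


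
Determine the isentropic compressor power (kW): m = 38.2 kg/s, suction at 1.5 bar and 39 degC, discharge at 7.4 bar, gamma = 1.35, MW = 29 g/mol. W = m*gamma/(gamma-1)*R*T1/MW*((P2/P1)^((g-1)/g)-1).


Isentropic work: W = m*(gamma/(gamma-1))*(R*T1/MW)*((P2/P1)^((gamma-1)/gamma) - 1)
T1 = 39 + 273.15 = 312.15 K
Pressure ratio = 7.4 / 1.5 = 4.93333
Exponent = (1.35 - 1)/1.35 = 0.259259
(P2/P1)^exp - 1 = 4.93333^0.259259 - 1 = 0.512526
W = 38.2 * 1.35 / 0.35 * 8.314 * 312.15 / 29 * 0.512526 = 6758

6758 kW


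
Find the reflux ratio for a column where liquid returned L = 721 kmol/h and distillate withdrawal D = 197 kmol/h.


Reflux ratio definition: R = L / D (liquid returned / distillate withdrawn)
L = 721 kmol/h, D = 197 kmol/h
R = 721 / 197 = 3.660

3.660


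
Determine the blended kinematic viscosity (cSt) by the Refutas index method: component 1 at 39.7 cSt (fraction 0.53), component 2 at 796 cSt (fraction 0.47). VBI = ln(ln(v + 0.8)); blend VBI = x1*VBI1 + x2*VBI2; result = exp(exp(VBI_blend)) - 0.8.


Refutas method: VBN_i = 14.534*ln(ln(visc_i + 0.8)) + 10.975, blended linearly by mass fraction; since VBN is linear in VBI_i = ln(ln(visc_i + 0.8)) and the fractions sum to 1, blend VBI directly: visc = exp(exp(VBI_blend)) - 0.8
VBI_1 = ln(ln(39.7 + 0.8)) = 1.30868
VBI_2 = ln(ln(796 + 0.8)) = 1.89921
VBI_blend = 0.53 * 1.30868 + 0.47 * 1.89921 = 1.58623
visc_blend = exp(exp(1.58623)) - 0.8 = 131.5

131.5 cSt


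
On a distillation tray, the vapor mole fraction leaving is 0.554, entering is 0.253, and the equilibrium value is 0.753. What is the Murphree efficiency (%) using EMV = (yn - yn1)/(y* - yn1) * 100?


Murphree vapor efficiency: EMV = (y_n - y_(n-1)) / (y*_n - y_(n-1)) * 100
EMV = (0.554 - 0.253) / (0.753 - 0.253) * 100 = 0.301 / 0.5 * 100 = 60.20

60.20 %


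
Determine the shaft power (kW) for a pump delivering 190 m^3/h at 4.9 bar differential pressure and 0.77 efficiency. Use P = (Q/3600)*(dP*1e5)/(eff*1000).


Q = 190 / 3600 = 0.0527778 m^3/s
P = 0.0527778 * (4.9 * 1e5) / 0.77 / 1000 = 33.59

33.59 kW


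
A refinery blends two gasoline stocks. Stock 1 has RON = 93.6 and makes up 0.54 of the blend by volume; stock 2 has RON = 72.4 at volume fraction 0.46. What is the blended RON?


Linear blending: RON_blend = sum(vi * RONi)
Contribution 1: 0.54 * 93.6 = 50.544
Contribution 2: 0.46 * 72.4 = 33.304
RON_blend = 50.544 + 33.304 = 83.848

83.848


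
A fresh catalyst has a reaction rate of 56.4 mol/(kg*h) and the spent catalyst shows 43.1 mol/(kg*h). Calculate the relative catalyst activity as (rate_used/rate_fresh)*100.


Activity (%) = (rate_used / rate_fresh) * 100
rate_used = 43.1, rate_fresh = 56.4
= (43.1 / 56.4) * 100
= 0.7642 * 100 = 76.42

76.42 %


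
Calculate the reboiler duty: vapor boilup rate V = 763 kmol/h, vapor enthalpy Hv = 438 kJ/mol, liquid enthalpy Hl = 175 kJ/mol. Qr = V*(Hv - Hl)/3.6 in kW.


Qr = 763 * (438 - 175) / 3.6 = 763 * 263 / 3.6 = 55740

55740 kW


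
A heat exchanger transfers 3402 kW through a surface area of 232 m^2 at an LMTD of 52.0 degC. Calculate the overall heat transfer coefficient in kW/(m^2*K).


From Q = U*A*LMTD, U = Q / (A * LMTD)
U = 3402 / (232 * 52.0) = 3402 / 12064 = 0.2820

0.2820 kW/(m^2*K)


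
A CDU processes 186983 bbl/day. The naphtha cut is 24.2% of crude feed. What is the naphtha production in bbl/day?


Crude throughput = 186983 bbl/day
Fraction yield = 24.2%
yield = throughput * fraction / 100
yield = 186983 * 24.2 / 100 = 45249.886

45249.886 bbl/day


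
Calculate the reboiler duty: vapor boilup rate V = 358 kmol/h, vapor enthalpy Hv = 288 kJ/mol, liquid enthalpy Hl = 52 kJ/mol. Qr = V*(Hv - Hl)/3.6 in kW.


Qr = 358 * (288 - 52) / 3.6 = 358 * 236 / 3.6 = 23470

23470 kW


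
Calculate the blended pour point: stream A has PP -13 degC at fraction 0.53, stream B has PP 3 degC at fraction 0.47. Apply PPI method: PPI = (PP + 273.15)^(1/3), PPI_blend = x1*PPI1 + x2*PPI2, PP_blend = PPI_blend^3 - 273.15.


PPI_1 = (-13 + 273.15)^(1/3) = 6.383731
PPI_2 = (3 + 273.15)^(1/3) = 6.512009
PPI_blend = 0.53 * 6.383731 + 0.47 * 6.512009 = 6.444022
PP_blend = 6.444022^3 - 273.15 = 267.5907 - 273.15 = -5.56

-5.56 degC


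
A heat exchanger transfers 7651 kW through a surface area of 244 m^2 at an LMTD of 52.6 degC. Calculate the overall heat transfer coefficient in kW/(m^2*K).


From Q = U*A*LMTD, U = Q / (A * LMTD)
U = 7651 / (244 * 52.6) = 7651 / 12834.4 = 0.5961

0.5961 kW/(m^2*K)


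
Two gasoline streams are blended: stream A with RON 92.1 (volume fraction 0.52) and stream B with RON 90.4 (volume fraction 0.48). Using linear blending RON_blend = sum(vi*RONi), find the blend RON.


Linear blending: RON_blend = sum(vi * RONi)
Contribution 1: 0.52 * 92.1 = 47.892
Contribution 2: 0.48 * 90.4 = 43.392
RON_blend = 47.892 + 43.392 = 91.284

91.284


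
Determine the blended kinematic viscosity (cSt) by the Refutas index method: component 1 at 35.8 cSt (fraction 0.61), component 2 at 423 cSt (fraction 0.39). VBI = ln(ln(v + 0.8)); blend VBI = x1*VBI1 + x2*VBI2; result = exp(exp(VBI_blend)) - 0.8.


Refutas method: VBN_i = 14.534*ln(ln(visc_i + 0.8)) + 10.975, blended linearly by mass fraction; since VBN is linear in VBI_i = ln(ln(visc_i + 0.8)) and the fractions sum to 1, blend VBI directly: visc = exp(exp(VBI_blend)) - 0.8
VBI_1 = ln(ln(35.8 + 0.8)) = 1.28095
VBI_2 = ln(ln(423 + 0.8)) = 1.79994
VBI_blend = 0.61 * 1.28095 + 0.39 * 1.79994 = 1.48336
visc_blend = exp(exp(1.48336)) - 0.8 = 81.28

81.28 cSt


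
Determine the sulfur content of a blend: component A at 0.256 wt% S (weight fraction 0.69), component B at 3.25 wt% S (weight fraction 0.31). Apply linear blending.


Linear sulfur blending: S_blend = x1*S1 + x2*S2
Contribution 1: 0.69 * 0.256 = 0.17664 wt%
Contribution 2: 0.31 * 3.25 = 1.0075 wt%
S_blend = 0.17664 + 1.0075 = 1.18414

1.18414 wt%


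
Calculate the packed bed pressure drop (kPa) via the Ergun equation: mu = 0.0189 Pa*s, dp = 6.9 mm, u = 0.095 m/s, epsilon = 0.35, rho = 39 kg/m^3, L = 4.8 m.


dp = 6.9 mm = 0.0069 m
Viscous term = 150*0.0189*0.095*(1-0.35)^2 / (0.0069^2*0.35^3) = 55744.4
Inertial term = 1.75*39*0.095^2*(1-0.35) / (0.0069*0.35^3) = 1353.35
dP/L = 55744.4 + 1353.35 = 57097.8 Pa/m
dP = 57097.8 * 4.8 / 1000 = 274.1 kPa

274.1 kPa


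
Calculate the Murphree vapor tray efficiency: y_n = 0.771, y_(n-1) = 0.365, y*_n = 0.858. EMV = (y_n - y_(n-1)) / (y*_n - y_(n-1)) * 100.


Murphree vapor efficiency: EMV = (y_n - y_(n-1)) / (y*_n - y_(n-1)) * 100
EMV = (0.771 - 0.365) / (0.858 - 0.365) * 100 = 0.406 / 0.493 * 100 = 82.35

82.35 %


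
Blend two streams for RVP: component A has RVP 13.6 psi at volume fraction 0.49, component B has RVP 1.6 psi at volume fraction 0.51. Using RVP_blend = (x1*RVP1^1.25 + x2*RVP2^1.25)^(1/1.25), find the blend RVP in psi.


Chevron index: RVP_blend = (sum xi*RVPi^1.25)^(1/1.25)
RVP^1.25 terms: 0.49 * 13.6^1.25 + 0.51 * 1.6^1.25 = 13.7151
RVP_blend = 13.7151^(1/1.25) = 8.124

8.124 psi


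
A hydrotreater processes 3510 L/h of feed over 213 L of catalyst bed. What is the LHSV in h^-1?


LHSV = volumetric feed rate / catalyst volume
= 3510 L/h / 213 L
= 16.48 h^-1

16.48 h^-1


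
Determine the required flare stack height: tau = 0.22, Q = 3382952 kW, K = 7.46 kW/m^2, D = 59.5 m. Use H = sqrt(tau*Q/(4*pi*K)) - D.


tau*Q/(4*pi*K) = 0.22 * 3382952 / (4 * pi * 7.46) = 7939.07
sqrt(7939.07) = 89.1015
H = 89.1015 - 59.5 = 29.60

29.60 m


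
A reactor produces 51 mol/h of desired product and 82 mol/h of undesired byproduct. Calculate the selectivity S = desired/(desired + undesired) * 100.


Selectivity = desired / (desired + undesired) * 100
Total products = 51 + 82 = 133 mol/h
S = 51 / 133 * 100
= 0.3835 * 100
= 38.35 %

38.35 %


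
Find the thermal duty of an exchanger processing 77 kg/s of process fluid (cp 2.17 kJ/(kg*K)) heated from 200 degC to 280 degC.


Q = m_dot * cp * delta_T
delta_T = 280 - 200 = 80 K
Q = 77 * 2.17 * 80
= 167.09 * 80
= 13367.2 kW

13367.2 kW


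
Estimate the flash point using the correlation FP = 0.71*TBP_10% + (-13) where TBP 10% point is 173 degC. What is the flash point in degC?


FP = 0.71 * 173 + (-13) = 109.83

109.83 degC


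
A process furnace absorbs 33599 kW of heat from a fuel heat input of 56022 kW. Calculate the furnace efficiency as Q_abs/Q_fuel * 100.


Furnace efficiency = Q_absorbed / Q_fuel * 100
= 33599 / 56022 * 100 = 59.97

59.97 %


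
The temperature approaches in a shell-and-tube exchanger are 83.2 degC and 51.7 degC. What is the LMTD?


LMTD = (dT1 - dT2) / ln(dT1/dT2)
= (83.2 - 51.7) / ln(83.2 / 51.7) = 31.5 / 0.47579 = 66.21

66.21 degC


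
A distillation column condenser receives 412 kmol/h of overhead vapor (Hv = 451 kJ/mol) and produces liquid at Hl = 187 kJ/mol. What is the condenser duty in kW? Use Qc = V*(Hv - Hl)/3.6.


Qc = 412 * (451 - 187) / 3.6 = 412 * 264 / 3.6 = 30210

30210 kW


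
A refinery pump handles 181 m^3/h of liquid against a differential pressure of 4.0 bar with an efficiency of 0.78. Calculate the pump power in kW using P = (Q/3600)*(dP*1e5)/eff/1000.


Q = 181 / 3600 = 0.0502778 m^3/s
P = 0.0502778 * (4.0 * 1e5) / 0.78 / 1000 = 25.78

25.78 kW


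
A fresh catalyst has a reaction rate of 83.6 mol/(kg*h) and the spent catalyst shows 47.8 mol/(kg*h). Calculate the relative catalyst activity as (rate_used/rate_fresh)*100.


Activity (%) = (rate_used / rate_fresh) * 100
rate_used = 47.8, rate_fresh = 83.6
= (47.8 / 83.6) * 100
= 0.5718 * 100 = 57.18

57.18 %


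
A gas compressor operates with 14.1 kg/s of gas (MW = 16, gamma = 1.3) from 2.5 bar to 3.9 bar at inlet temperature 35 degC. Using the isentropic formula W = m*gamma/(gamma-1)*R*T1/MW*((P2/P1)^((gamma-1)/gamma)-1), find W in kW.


Isentropic work: W = m*(gamma/(gamma-1))*(R*T1/MW)*((P2/P1)^((gamma-1)/gamma) - 1)
T1 = 35 + 273.15 = 308.15 K
Pressure ratio = 3.9 / 2.5 = 1.56
Exponent = (1.3 - 1)/1.3 = 0.230769
(P2/P1)^exp - 1 = 1.56^0.230769 - 1 = 0.10807
W = 14.1 * 1.3 / 0.3 * 8.314 * 308.15 / 16 * 0.10807 = 1057

1057 kW


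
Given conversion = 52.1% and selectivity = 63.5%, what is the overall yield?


Overall yield = conversion (%) * selectivity (%) / 100
Conversion = 52.1%, Selectivity = 63.5%
Y = 52.1 * 63.5 / 100
= 33.0835 %

33.0835 %


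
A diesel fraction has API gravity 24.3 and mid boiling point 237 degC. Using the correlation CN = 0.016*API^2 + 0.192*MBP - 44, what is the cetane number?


CN = 0.016 * 24.3^2 + 0.192 * 237 - 44
CN = 9.44784 + 45.504 - 44 = 10.95184

10.95184


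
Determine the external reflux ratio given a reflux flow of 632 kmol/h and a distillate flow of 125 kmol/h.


Reflux ratio definition: R = L / D (liquid returned / distillate withdrawn)
L = 632 kmol/h, D = 125 kmol/h
R = 632 / 125 = 5.056

5.056


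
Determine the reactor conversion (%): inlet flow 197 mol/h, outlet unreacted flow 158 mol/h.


X = (F_in - F_out) / F_in * 100
Moles reacted = 197 - 158 = 39
X = 39 / 197 * 100
= 0.1980 * 100
= 19.80 %

19.80 %


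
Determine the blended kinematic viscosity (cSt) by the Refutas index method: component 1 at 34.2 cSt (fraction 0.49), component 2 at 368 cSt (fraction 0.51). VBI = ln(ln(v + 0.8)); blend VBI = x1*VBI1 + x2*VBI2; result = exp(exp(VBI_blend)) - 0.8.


Refutas method: VBN_i = 14.534*ln(ln(visc_i + 0.8)) + 10.975, blended linearly by mass fraction; since VBN is linear in VBI_i = ln(ln(visc_i + 0.8)) and the fractions sum to 1, blend VBI directly: visc = exp(exp(VBI_blend)) - 0.8
VBI_1 = ln(ln(34.2 + 0.8)) = 1.26845
VBI_2 = ln(ln(368 + 0.8)) = 1.77669
VBI_blend = 0.49 * 1.26845 + 0.51 * 1.77669 = 1.52765
visc_blend = exp(exp(1.52765)) - 0.8 = 99.42

99.42 cSt


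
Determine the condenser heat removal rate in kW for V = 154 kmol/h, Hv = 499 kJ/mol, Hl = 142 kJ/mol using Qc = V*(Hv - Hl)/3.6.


Qc = 154 * (499 - 142) / 3.6 = 154 * 357 / 3.6 = 15270

15270 kW


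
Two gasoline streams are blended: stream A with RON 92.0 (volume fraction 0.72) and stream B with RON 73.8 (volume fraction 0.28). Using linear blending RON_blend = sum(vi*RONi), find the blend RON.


Linear blending: RON_blend = sum(vi * RONi)
Contribution 1: 0.72 * 92.0 = 66.24
Contribution 2: 0.28 * 73.8 = 20.664
RON_blend = 66.24 + 20.664 = 86.904

86.904


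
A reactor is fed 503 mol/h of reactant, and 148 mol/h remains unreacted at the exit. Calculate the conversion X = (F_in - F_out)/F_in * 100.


X = (F_in - F_out) / F_in * 100
Moles reacted = 503 - 148 = 355
X = 355 / 503 * 100
= 0.7058 * 100
= 70.58 %

70.58 %


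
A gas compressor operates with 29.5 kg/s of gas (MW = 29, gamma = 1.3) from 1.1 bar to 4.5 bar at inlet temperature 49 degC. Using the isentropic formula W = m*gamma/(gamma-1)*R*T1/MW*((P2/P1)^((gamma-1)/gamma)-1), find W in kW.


Isentropic work: W = m*(gamma/(gamma-1))*(R*T1/MW)*((P2/P1)^((gamma-1)/gamma) - 1)
T1 = 49 + 273.15 = 322.15 K
Pressure ratio = 4.5 / 1.1 = 4.09091
Exponent = (1.3 - 1)/1.3 = 0.230769
(P2/P1)^exp - 1 = 4.09091^0.230769 - 1 = 0.384169
W = 29.5 * 1.3 / 0.3 * 8.314 * 322.15 / 29 * 0.384169 = 4536

4536 kW


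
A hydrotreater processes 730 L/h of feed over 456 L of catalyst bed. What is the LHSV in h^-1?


LHSV = volumetric feed rate / catalyst volume
= 730 L/h / 456 L
= 1.601 h^-1

1.601 h^-1


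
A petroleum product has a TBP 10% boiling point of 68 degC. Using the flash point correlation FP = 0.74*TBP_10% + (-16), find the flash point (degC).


FP = 0.74 * 68 + (-16) = 34.32

34.32 degC


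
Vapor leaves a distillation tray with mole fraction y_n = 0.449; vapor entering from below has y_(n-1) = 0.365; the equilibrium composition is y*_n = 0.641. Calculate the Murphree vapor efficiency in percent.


Murphree vapor efficiency: EMV = (y_n - y_(n-1)) / (y*_n - y_(n-1)) * 100
EMV = (0.449 - 0.365) / (0.641 - 0.365) * 100 = 0.084 / 0.276 * 100 = 30.43

30.43 %


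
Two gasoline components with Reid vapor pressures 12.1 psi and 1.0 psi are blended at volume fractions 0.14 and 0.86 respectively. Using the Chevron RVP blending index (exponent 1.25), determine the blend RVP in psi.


Chevron index: RVP_blend = (sum xi*RVPi^1.25)^(1/1.25)
RVP^1.25 terms: 0.14 * 12.1^1.25 + 0.86 * 1.0^1.25 = 4.01944
RVP_blend = 4.01944^(1/1.25) = 3.043

3.043 psi


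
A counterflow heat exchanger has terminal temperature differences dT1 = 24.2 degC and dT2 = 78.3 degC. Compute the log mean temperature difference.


LMTD = (dT1 - dT2) / ln(dT1/dT2)
= (24.2 - 78.3) / ln(24.2 / 78.3) = -54.1 / -1.17419 = 46.07

46.07 degC


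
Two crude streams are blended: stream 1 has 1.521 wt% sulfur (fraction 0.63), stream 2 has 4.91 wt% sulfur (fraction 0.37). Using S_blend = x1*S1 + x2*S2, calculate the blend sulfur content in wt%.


Linear sulfur blending: S_blend = x1*S1 + x2*S2
Contribution 1: 0.63 * 1.521 = 0.95823 wt%
Contribution 2: 0.37 * 4.91 = 1.8167 wt%
S_blend = 0.95823 + 1.8167 = 2.77493

2.77493 wt%


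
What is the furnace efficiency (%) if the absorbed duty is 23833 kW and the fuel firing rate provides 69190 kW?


Furnace efficiency = Q_absorbed / Q_fuel * 100
= 23833 / 69190 * 100 = 34.45

34.45 %


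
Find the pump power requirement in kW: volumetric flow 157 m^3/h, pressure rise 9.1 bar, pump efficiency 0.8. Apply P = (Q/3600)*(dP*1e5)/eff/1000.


Q = 157 / 3600 = 0.0436111 m^3/s
P = 0.0436111 * (9.1 * 1e5) / 0.8 / 1000 = 49.61

49.61 kW


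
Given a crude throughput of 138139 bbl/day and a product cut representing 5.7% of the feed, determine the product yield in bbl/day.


Crude throughput = 138139 bbl/day
Fraction yield = 5.7%
yield = throughput * fraction / 100
yield = 138139 * 5.7 / 100 = 7873.923

7873.923 bbl/day


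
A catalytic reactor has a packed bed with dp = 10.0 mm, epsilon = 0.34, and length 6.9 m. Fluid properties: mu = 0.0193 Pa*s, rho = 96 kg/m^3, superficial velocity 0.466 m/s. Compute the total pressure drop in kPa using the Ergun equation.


dp = 10.0 mm = 0.01 m
Viscous term = 150*0.0193*0.466*(1-0.34)^2 / (0.01^2*0.34^3) = 149515
Inertial term = 1.75*96*0.466^2*(1-0.34) / (0.01*0.34^3) = 61261.6
dP/L = 149515 + 61261.6 = 210777 Pa/m
dP = 210777 * 6.9 / 1000 = 1454 kPa

1454 kPa


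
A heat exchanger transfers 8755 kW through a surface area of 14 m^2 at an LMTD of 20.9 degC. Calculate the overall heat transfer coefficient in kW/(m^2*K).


From Q = U*A*LMTD, U = Q / (A * LMTD)
U = 8755 / (14 * 20.9) = 8755 / 292.6 = 29.92

29.92 kW/(m^2*K)


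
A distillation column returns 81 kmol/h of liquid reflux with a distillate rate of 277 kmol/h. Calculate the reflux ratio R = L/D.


Reflux ratio definition: R = L / D (liquid returned / distillate withdrawn)
L = 81 kmol/h, D = 277 kmol/h
R = 81 / 277 = 0.2924

0.2924


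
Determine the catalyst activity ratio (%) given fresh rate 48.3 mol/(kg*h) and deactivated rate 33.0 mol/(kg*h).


Activity (%) = (rate_used / rate_fresh) * 100
rate_used = 33.0, rate_fresh = 48.3
= (33.0 / 48.3) * 100
= 0.6832 * 100 = 68.32

68.32 %


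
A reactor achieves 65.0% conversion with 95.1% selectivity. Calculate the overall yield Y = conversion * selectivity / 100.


Overall yield = conversion (%) * selectivity (%) / 100
Conversion = 65.0%, Selectivity = 95.1%
Y = 65.0 * 95.1 / 100
= 61.815 %

61.815 %


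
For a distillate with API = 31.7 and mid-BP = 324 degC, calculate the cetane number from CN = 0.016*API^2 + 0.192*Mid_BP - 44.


CN = 0.016 * 31.7^2 + 0.192 * 324 - 44
CN = 16.07824 + 62.208 - 44 = 34.28624

34.28624


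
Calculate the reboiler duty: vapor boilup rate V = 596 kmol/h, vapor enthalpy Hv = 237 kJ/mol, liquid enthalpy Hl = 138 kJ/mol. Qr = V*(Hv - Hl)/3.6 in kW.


Qr = 596 * (237 - 138) / 3.6 = 596 * 99 / 3.6 = 16390

16390 kW


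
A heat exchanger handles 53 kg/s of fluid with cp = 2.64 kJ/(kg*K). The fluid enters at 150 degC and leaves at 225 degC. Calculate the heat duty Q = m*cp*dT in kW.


Q = m_dot * cp * delta_T
delta_T = 225 - 150 = 75 K
Q = 53 * 2.64 * 75
= 139.92 * 75
= 10494 kW

10494 kW


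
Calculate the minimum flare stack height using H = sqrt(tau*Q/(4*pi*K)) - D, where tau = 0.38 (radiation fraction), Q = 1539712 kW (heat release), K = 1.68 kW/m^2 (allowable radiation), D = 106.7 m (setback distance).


tau*Q/(4*pi*K) = 0.38 * 1539712 / (4 * pi * 1.68) = 27714.3
sqrt(27714.3) = 166.476
H = 166.476 - 106.7 = 59.78

59.78 m


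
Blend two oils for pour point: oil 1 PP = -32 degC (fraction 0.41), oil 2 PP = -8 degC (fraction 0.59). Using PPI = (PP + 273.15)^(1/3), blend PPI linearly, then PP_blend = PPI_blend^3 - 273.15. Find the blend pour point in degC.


PPI_1 = (-32 + 273.15)^(1/3) = 6.224375
PPI_2 = (-8 + 273.15)^(1/3) = 6.42437
PPI_blend = 0.41 * 6.224375 + 0.59 * 6.42437 = 6.342372
PP_blend = 6.342372^3 - 273.15 = 255.1262 - 273.15 = -18.02

-18.02 degC


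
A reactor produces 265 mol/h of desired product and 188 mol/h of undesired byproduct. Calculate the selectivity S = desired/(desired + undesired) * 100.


Selectivity = desired / (desired + undesired) * 100
Total products = 265 + 188 = 453 mol/h
S = 265 / 453 * 100
= 0.5850 * 100
= 58.50 %

58.50 %


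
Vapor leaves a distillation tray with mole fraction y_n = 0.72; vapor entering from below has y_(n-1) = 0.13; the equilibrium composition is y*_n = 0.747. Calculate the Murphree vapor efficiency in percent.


Murphree vapor efficiency: EMV = (y_n - y_(n-1)) / (y*_n - y_(n-1)) * 100
EMV = (0.72 - 0.13) / (0.747 - 0.13) * 100 = 0.59 / 0.617 * 100 = 95.62

95.62 %


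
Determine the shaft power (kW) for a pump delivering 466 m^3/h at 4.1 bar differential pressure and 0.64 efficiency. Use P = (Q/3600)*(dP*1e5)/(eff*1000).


Q = 466 / 3600 = 0.129444 m^3/s
P = 0.129444 * (4.1 * 1e5) / 0.64 / 1000 = 82.93

82.93 kW


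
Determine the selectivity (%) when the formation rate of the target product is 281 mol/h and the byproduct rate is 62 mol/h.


Selectivity = desired / (desired + undesired) * 100
Total products = 281 + 62 = 343 mol/h
S = 281 / 343 * 100
= 0.8192 * 100
= 81.92 %

81.92 %


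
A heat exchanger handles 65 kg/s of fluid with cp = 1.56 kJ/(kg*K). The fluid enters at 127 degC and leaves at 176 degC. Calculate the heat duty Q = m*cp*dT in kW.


Q = m_dot * cp * delta_T
delta_T = 176 - 127 = 49 K
Q = 65 * 1.56 * 49
= 101.4 * 49
= 4968.6 kW

4968.6 kW


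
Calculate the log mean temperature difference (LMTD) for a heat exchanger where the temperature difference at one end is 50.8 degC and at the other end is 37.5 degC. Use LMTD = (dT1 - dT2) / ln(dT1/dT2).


LMTD = (dT1 - dT2) / ln(dT1/dT2)
= (50.8 - 37.5) / ln(50.8 / 37.5) = 13.3 / 0.303555 = 43.81

43.81 degC


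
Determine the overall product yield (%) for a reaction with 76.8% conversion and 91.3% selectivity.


Overall yield = conversion (%) * selectivity (%) / 100
Conversion = 76.8%, Selectivity = 91.3%
Y = 76.8 * 91.3 / 100
= 70.1184 %

70.1184 %


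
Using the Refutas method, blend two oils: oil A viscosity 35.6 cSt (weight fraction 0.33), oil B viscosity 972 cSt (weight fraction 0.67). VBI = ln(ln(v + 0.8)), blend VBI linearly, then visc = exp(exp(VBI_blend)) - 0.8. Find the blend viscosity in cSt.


Refutas method: VBN_i = 14.534*ln(ln(visc_i + 0.8)) + 10.975, blended linearly by mass fraction; since VBN is linear in VBI_i = ln(ln(visc_i + 0.8)) and the fractions sum to 1, blend VBI directly: visc = exp(exp(VBI_blend)) - 0.8
VBI_1 = ln(ln(35.6 + 0.8)) = 1.27942
VBI_2 = ln(ln(972 + 0.8)) = 1.92864
VBI_blend = 0.33 * 1.27942 + 0.67 * 1.92864 = 1.7144
visc_blend = exp(exp(1.7144)) - 0.8 = 257.3

257.3 cSt


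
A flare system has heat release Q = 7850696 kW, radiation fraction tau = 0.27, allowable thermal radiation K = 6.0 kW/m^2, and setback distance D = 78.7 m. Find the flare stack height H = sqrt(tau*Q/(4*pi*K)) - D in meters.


tau*Q/(4*pi*K) = 0.27 * 7850696 / (4 * pi * 6.0) = 28113.2
sqrt(28113.2) = 167.67
H = 167.67 - 78.7 = 88.97

88.97 m


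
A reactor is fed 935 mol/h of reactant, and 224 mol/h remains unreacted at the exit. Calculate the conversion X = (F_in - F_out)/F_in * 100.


X = (F_in - F_out) / F_in * 100
Moles reacted = 935 - 224 = 711
X = 711 / 935 * 100
= 0.7604 * 100
= 76.04 %

76.04 %


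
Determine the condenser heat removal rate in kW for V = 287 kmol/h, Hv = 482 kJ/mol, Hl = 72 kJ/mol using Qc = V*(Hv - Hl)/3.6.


Qc = 287 * (482 - 72) / 3.6 = 287 * 410 / 3.6 = 32690

32690 kW


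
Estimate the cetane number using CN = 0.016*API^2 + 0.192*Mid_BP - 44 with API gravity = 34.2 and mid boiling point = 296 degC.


CN = 0.016 * 34.2^2 + 0.192 * 296 - 44
CN = 18.71424 + 56.832 - 44 = 31.54624

31.54624


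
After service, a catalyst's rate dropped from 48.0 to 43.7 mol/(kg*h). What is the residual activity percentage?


Activity (%) = (rate_used / rate_fresh) * 100
rate_used = 43.7, rate_fresh = 48.0
= (43.7 / 48.0) * 100
= 0.9104 * 100 = 91.04

91.04 %


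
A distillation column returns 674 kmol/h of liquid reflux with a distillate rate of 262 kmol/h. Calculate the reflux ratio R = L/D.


Reflux ratio definition: R = L / D (liquid returned / distillate withdrawn)
L = 674 kmol/h, D = 262 kmol/h
R = 674 / 262 = 2.573

2.573


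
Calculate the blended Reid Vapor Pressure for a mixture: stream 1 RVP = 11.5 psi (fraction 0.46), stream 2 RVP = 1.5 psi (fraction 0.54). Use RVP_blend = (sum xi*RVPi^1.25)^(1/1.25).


Chevron index: RVP_blend = (sum xi*RVPi^1.25)^(1/1.25)
RVP^1.25 terms: 0.46 * 11.5^1.25 + 0.54 * 1.5^1.25 = 10.638
RVP_blend = 10.638^(1/1.25) = 6.630

6.630 psi


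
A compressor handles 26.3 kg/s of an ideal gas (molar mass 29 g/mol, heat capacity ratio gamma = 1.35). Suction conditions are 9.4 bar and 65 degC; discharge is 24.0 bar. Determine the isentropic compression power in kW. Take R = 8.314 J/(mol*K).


Isentropic work: W = m*(gamma/(gamma-1))*(R*T1/MW)*((P2/P1)^((gamma-1)/gamma) - 1)
T1 = 65 + 273.15 = 338.15 K
Pressure ratio = 24.0 / 9.4 = 2.55319
Exponent = (1.35 - 1)/1.35 = 0.259259
(P2/P1)^exp - 1 = 2.55319^0.259259 - 1 = 0.275087
W = 26.3 * 1.35 / 0.35 * 8.314 * 338.15 / 29 * 0.275087 = 2705

2705 kW


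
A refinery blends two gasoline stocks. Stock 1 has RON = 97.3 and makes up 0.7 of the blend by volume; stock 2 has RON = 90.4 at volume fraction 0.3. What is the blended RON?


Linear blending: RON_blend = sum(vi * RONi)
Contribution 1: 0.7 * 97.3 = 68.11
Contribution 2: 0.3 * 90.4 = 27.12
RON_blend = 68.11 + 27.12 = 95.23

95.23


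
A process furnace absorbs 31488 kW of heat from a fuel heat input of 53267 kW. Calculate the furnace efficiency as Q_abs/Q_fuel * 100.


Furnace efficiency = Q_absorbed / Q_fuel * 100
= 31488 / 53267 * 100 = 59.11

59.11 %


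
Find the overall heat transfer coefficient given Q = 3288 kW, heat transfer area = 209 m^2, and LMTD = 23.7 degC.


From Q = U*A*LMTD, U = Q / (A * LMTD)
U = 3288 / (209 * 23.7) = 3288 / 4953.3 = 0.6638

0.6638 kW/(m^2*K)


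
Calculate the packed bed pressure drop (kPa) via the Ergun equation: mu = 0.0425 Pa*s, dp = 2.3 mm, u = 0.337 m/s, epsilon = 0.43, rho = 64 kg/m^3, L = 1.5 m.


dp = 2.3 mm = 0.0023 m
Viscous term = 150*0.0425*0.337*(1-0.43)^2 / (0.0023^2*0.43^3) = 1659580
Inertial term = 1.75*64*0.337^2*(1-0.43) / (0.0023*0.43^3) = 39647.8
dP/L = 1659580 + 39647.8 = 1699230 Pa/m
dP = 1699230 * 1.5 / 1000 = 2549 kPa

2549 kPa


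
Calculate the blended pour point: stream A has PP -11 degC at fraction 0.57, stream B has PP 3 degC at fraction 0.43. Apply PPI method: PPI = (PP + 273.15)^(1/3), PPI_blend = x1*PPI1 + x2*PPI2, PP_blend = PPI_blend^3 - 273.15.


PPI_1 = (-11 + 273.15)^(1/3) = 6.400049
PPI_2 = (3 + 273.15)^(1/3) = 6.512009
PPI_blend = 0.57 * 6.400049 + 0.43 * 6.512009 = 6.448192
PP_blend = 6.448192^3 - 273.15 = 268.1105 - 273.15 = -5.04

-5.04 degC


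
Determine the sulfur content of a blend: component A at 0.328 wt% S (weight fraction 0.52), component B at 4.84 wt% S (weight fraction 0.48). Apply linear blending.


Linear sulfur blending: S_blend = x1*S1 + x2*S2
Contribution 1: 0.52 * 0.328 = 0.17056 wt%
Contribution 2: 0.48 * 4.84 = 2.3232 wt%
S_blend = 0.17056 + 2.3232 = 2.49376

2.49376 wt%


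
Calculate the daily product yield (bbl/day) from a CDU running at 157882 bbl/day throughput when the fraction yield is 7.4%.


Crude throughput = 157882 bbl/day
Fraction yield = 7.4%
yield = throughput * fraction / 100
yield = 157882 * 7.4 / 100 = 11683.268

11683.268 bbl/day


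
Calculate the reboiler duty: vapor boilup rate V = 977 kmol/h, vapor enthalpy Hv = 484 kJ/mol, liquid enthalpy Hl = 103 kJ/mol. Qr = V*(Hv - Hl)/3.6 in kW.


Qr = 977 * (484 - 103) / 3.6 = 977 * 381 / 3.6 = 103400

103400 kW


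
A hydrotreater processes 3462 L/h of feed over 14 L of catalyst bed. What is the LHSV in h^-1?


LHSV = volumetric feed rate / catalyst volume
= 3462 L/h / 14 L
= 247.3 h^-1

247.3 h^-1


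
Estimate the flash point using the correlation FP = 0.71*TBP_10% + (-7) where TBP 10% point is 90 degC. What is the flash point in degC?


FP = 0.71 * 90 + (-7) = 56.9

56.9 degC


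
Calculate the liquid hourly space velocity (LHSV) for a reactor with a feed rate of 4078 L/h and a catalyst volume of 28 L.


LHSV = volumetric feed rate / catalyst volume
= 4078 L/h / 28 L
= 145.6 h^-1

145.6 h^-1


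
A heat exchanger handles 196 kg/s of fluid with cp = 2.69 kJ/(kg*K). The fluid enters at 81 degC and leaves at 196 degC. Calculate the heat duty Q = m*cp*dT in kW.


Q = m_dot * cp * delta_T
delta_T = 196 - 81 = 115 K
Q = 196 * 2.69 * 115
= 527.24 * 115
= 60632.6 kW

60632.6 kW


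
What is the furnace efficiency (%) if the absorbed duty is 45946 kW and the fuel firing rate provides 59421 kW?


Furnace efficiency = Q_absorbed / Q_fuel * 100
= 45946 / 59421 * 100 = 77.32

77.32 %


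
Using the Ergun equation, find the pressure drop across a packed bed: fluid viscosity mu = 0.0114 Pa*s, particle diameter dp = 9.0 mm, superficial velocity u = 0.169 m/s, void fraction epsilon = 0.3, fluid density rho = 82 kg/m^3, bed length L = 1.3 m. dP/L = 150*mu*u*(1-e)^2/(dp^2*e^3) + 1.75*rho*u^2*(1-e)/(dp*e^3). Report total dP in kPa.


dp = 9.0 mm = 0.009 m
Viscous term = 150*0.0114*0.169*(1-0.3)^2 / (0.009^2*0.3^3) = 64748.6
Inertial term = 1.75*82*0.169^2*(1-0.3) / (0.009*0.3^3) = 11806.4
dP/L = 64748.6 + 11806.4 = 76555 Pa/m
dP = 76555 * 1.3 / 1000 = 99.52 kPa

99.52 kPa


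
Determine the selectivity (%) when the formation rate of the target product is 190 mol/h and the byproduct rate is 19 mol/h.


Selectivity = desired / (desired + undesired) * 100
Total products = 190 + 19 = 209 mol/h
S = 190 / 209 * 100
= 0.9091 * 100
= 90.91 %

90.91 %


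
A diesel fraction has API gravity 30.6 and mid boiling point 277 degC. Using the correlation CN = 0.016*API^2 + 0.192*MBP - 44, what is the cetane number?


CN = 0.016 * 30.6^2 + 0.192 * 277 - 44
CN = 14.98176 + 53.184 - 44 = 24.16576

24.16576


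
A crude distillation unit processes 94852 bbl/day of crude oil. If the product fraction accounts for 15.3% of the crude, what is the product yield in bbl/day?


Crude throughput = 94852 bbl/day
Fraction yield = 15.3%
yield = throughput * fraction / 100
yield = 94852 * 15.3 / 100 = 14512.356

14512.356 bbl/day


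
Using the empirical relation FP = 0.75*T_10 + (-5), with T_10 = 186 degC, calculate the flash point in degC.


FP = 0.75 * 186 + (-5) = 134.5

134.5 degC


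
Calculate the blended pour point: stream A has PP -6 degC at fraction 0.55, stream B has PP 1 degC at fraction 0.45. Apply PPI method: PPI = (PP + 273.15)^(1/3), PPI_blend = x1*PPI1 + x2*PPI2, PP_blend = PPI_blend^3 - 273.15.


PPI_1 = (-6 + 273.15)^(1/3) = 6.440482
PPI_2 = (1 + 273.15)^(1/3) = 6.49625
PPI_blend = 0.55 * 6.440482 + 0.45 * 6.49625 = 6.465578
PP_blend = 6.465578^3 - 273.15 = 270.2851 - 273.15 = -2.86

-2.86 degC


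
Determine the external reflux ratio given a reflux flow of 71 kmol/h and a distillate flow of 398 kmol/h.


Reflux ratio definition: R = L / D (liquid returned / distillate withdrawn)
L = 71 kmol/h, D = 398 kmol/h
R = 71 / 398 = 0.1784

0.1784


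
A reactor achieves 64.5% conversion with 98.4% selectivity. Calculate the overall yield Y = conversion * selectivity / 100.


Overall yield = conversion (%) * selectivity (%) / 100
Conversion = 64.5%, Selectivity = 98.4%
Y = 64.5 * 98.4 / 100
= 63.468 %

63.468 %


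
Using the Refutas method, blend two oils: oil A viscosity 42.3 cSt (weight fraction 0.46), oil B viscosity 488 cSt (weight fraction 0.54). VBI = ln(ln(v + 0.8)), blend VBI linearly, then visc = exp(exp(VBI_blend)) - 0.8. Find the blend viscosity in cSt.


Refutas method: VBN_i = 14.534*ln(ln(visc_i + 0.8)) + 10.975, blended linearly by mass fraction; since VBN is linear in VBI_i = ln(ln(visc_i + 0.8)) and the fractions sum to 1, blend VBI directly: visc = exp(exp(VBI_blend)) - 0.8
VBI_1 = ln(ln(42.3 + 0.8)) = 1.32536
VBI_2 = ln(ln(488 + 0.8)) = 1.82325
VBI_blend = 0.46 * 1.32536 + 0.54 * 1.82325 = 1.59422
visc_blend = exp(exp(1.59422)) - 0.8 = 136.8

136.8 cSt


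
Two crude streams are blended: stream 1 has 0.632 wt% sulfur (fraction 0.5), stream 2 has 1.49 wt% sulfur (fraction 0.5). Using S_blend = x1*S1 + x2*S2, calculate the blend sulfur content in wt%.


Linear sulfur blending: S_blend = x1*S1 + x2*S2
Contribution 1: 0.5 * 0.632 = 0.316 wt%
Contribution 2: 0.5 * 1.49 = 0.745 wt%
S_blend = 0.316 + 0.745 = 1.061

1.061 wt%


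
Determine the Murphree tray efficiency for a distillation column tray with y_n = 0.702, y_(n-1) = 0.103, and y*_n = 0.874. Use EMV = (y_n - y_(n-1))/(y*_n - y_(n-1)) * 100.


Murphree vapor efficiency: EMV = (y_n - y_(n-1)) / (y*_n - y_(n-1)) * 100
EMV = (0.702 - 0.103) / (0.874 - 0.103) * 100 = 0.599 / 0.771 * 100 = 77.69

77.69 %


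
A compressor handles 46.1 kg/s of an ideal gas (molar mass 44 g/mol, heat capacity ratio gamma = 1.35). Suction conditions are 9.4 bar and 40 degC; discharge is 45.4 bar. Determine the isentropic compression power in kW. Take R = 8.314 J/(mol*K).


Isentropic work: W = m*(gamma/(gamma-1))*(R*T1/MW)*((P2/P1)^((gamma-1)/gamma) - 1)
T1 = 40 + 273.15 = 313.15 K
Pressure ratio = 45.4 / 9.4 = 4.82979
Exponent = (1.35 - 1)/1.35 = 0.259259
(P2/P1)^exp - 1 = 4.82979^0.259259 - 1 = 0.504231
W = 46.1 * 1.35 / 0.35 * 8.314 * 313.15 / 44 * 0.504231 = 5305

5305 kW


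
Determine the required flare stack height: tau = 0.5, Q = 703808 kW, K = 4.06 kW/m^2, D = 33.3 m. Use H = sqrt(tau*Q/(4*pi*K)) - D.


tau*Q/(4*pi*K) = 0.5 * 703808 / (4 * pi * 4.06) = 6897.45
sqrt(6897.45) = 83.0509
H = 83.0509 - 33.3 = 49.75

49.75 m


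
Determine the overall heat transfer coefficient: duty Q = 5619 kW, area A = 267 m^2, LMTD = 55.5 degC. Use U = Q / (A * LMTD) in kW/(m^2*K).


From Q = U*A*LMTD, U = Q / (A * LMTD)
U = 5619 / (267 * 55.5) = 5619 / 14818.5 = 0.3792

0.3792 kW/(m^2*K)


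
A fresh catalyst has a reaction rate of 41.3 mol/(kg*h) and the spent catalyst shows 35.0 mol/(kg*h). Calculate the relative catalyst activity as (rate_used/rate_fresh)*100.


Activity (%) = (rate_used / rate_fresh) * 100
rate_used = 35.0, rate_fresh = 41.3
= (35.0 / 41.3) * 100
= 0.8475 * 100 = 84.75

84.75 %


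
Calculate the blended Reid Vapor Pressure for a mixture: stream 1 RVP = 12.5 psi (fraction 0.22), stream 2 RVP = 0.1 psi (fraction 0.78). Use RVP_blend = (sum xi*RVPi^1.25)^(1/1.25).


Chevron index: RVP_blend = (sum xi*RVPi^1.25)^(1/1.25)
RVP^1.25 terms: 0.22 * 12.5^1.25 + 0.78 * 0.1^1.25 = 5.21469
RVP_blend = 5.21469^(1/1.25) = 3.748

3.748 psi


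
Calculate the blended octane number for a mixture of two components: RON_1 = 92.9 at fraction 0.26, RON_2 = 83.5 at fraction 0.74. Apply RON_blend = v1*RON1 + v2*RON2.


Linear blending: RON_blend = sum(vi * RONi)
Contribution 1: 0.26 * 92.9 = 24.154
Contribution 2: 0.74 * 83.5 = 61.79
RON_blend = 24.154 + 61.79 = 85.944

85.944


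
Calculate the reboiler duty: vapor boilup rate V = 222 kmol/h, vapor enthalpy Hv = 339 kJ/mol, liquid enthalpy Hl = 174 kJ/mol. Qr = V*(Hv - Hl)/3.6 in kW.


Qr = 222 * (339 - 174) / 3.6 = 222 * 165 / 3.6 = 10180

10180 kW


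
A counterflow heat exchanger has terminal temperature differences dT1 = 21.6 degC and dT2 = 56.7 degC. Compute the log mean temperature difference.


LMTD = (dT1 - dT2) / ln(dT1/dT2)
= (21.6 - 56.7) / ln(21.6 / 56.7) = -35.1 / -0.965081 = 36.37

36.37 degC


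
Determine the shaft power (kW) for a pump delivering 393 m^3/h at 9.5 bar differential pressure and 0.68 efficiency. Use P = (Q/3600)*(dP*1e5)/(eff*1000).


Q = 393 / 3600 = 0.109167 m^3/s
P = 0.109167 * (9.5 * 1e5) / 0.68 / 1000 = 152.5

152.5 kW


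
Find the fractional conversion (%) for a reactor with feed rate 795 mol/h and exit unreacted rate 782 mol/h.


X = (F_in - F_out) / F_in * 100
Moles reacted = 795 - 782 = 13
X = 13 / 795 * 100
= 0.01635 * 100
= 1.635 %

1.635 %


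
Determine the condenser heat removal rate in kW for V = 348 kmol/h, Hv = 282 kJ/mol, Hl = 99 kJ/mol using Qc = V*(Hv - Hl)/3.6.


Qc = 348 * (282 - 99) / 3.6 = 348 * 183 / 3.6 = 17690

17690 kW


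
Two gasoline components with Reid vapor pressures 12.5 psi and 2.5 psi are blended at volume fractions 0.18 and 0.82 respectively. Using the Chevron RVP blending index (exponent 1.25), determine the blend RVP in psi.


Chevron index: RVP_blend = (sum xi*RVPi^1.25)^(1/1.25)
RVP^1.25 terms: 0.18 * 12.5^1.25 + 0.82 * 2.5^1.25 = 6.80842
RVP_blend = 6.80842^(1/1.25) = 4.639

4.639 psi


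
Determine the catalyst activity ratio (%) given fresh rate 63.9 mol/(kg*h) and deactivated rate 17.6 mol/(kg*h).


Activity (%) = (rate_used / rate_fresh) * 100
rate_used = 17.6, rate_fresh = 63.9
= (17.6 / 63.9) * 100
= 0.2754 * 100 = 27.54

27.54 %


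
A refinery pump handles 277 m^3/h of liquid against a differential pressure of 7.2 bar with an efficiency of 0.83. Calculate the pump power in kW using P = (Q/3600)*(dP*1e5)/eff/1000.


Q = 277 / 3600 = 0.0769444 m^3/s
P = 0.0769444 * (7.2 * 1e5) / 0.83 / 1000 = 66.75

66.75 kW


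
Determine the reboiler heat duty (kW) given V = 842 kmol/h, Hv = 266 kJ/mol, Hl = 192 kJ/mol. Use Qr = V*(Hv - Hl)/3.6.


Qr = 842 * (266 - 192) / 3.6 = 842 * 74 / 3.6 = 17310

17310 kW


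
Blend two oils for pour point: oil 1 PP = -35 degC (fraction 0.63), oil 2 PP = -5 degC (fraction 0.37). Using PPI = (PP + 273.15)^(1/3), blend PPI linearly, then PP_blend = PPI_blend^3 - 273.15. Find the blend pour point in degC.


PPI_1 = (-35 + 273.15)^(1/3) = 6.198456
PPI_2 = (-5 + 273.15)^(1/3) = 6.448508
PPI_blend = 0.63 * 6.198456 + 0.37 * 6.448508 = 6.290975
PP_blend = 6.290975^3 - 273.15 = 248.9739 - 273.15 = -24.18

-24.18 degC


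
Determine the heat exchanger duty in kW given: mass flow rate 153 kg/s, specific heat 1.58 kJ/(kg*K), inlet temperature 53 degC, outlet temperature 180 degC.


Q = m_dot * cp * delta_T
delta_T = 180 - 53 = 127 K
Q = 153 * 1.58 * 127
= 241.74 * 127
= 30700.98 kW

30700.98 kW


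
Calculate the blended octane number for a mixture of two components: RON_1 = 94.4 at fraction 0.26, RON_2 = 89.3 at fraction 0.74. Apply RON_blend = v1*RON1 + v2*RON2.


Linear blending: RON_blend = sum(vi * RONi)
Contribution 1: 0.26 * 94.4 = 24.544
Contribution 2: 0.74 * 89.3 = 66.082
RON_blend = 24.544 + 66.082 = 90.626

90.626


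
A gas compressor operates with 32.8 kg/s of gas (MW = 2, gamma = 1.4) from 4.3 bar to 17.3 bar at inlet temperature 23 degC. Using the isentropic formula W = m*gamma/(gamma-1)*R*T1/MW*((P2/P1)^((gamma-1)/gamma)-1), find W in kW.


Isentropic work: W = m*(gamma/(gamma-1))*(R*T1/MW)*((P2/P1)^((gamma-1)/gamma) - 1)
T1 = 23 + 273.15 = 296.15 K
Pressure ratio = 17.3 / 4.3 = 4.02326
Exponent = (1.4 - 1)/1.4 = 0.285714
(P2/P1)^exp - 1 = 4.02326^0.285714 - 1 = 0.488457
W = 32.8 * 1.4 / 0.4 * 8.314 * 296.15 / 2 * 0.488457 = 69030

69030 kW
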